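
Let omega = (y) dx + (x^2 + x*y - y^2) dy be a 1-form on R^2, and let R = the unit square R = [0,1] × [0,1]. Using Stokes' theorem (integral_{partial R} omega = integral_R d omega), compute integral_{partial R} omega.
integral_(partial R) omega = 1/2

Stokes: integral_partial_R omega = integral_R d omega with d omega = (∂Q/∂x - ∂P/∂y) dx ∧ dy.
  ∂Q/∂x = 2*x + y
  ∂P/∂y = 1
  integrand = ∂Q/∂x - ∂P/∂y = 2*x + y - 1.
Integrating over R: integral_0^1 integral_0^1 (2*x + y - 1) dx dy = 1/2.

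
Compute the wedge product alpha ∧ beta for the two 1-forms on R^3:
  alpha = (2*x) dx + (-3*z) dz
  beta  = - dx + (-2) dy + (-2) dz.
alpha ∧ beta = (-4*x) dx ∧ dy + (-4*x - 3*z) dx ∧ dz + (-6*z) dy ∧ dz

Distribute the wedge, using dx_i ∧ dx_j = -dx_j ∧ dx_i and dx_i ∧ dx_i = 0. For each pair (i, j) with i < j, the coefficient of dx_i ∧ dx_j in alpha ∧ beta is (alpha_i * beta_j - alpha_j * beta_i). Collecting: alpha ∧ beta = (-4*x) dx ∧ dy + (-4*x - 3*z) dx ∧ dz + (-6*z) dy ∧ dz.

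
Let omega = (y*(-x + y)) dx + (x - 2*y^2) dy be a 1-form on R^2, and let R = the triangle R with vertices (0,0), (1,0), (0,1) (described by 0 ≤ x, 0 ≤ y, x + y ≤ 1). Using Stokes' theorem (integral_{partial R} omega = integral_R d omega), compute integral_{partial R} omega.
integral_(partial R) omega = 1/3

Stokes: integral_partial_R omega = integral_R d omega with d omega = (∂Q/∂x - ∂P/∂y) dx ∧ dy.
  ∂Q/∂x = 1
  ∂P/∂y = -x + 2*y
  integrand = ∂Q/∂x - ∂P/∂y = x - 2*y + 1.
Integrating over R: integral_0^1 integral_0^{1-x} (x - 2*y + 1) dy dx = 1/3.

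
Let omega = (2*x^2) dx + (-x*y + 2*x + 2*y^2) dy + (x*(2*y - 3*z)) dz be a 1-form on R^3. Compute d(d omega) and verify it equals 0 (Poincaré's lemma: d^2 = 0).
d(d omega) = 0

Step 1: d omega = sum_{i<j} (∂f_j/∂x_i - ∂f_i/∂x_j) dx_i ∧ dx_j:
  coeff of dx ∧ dy: 2 - y
  coeff of dx ∧ dz: 2*y - 3*z
  coeff of dy ∧ dz: 2*x
Step 2: Apply d again to each 2-form coefficient. The only possible 3-form in R^3 is dx ∧ dy ∧ dz, with coefficient
  ∂(coeff of dy∧dz)/∂x - ∂(coeff of dx∧dz)/∂y + ∂(coeff of dx∧dy)/∂z
  = ∂/∂x (2*x) - ∂/∂y (2*y - 3*z) + ∂/∂z (2 - y).
Each of these terms simplifies to sums of mixed partials that cancel in pairs. The result is 0 (by equality of mixed partials for smooth functions — Schwarz / Clairaut).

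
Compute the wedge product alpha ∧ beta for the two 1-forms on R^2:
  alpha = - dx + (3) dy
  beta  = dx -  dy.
alpha ∧ beta = (-2) dx ∧ dy

Distribute the wedge, using dx_i ∧ dx_j = -dx_j ∧ dx_i and dx_i ∧ dx_i = 0. For each pair (i, j) with i < j, the coefficient of dx_i ∧ dx_j in alpha ∧ beta is (alpha_i * beta_j - alpha_j * beta_i). Collecting: alpha ∧ beta = (-2) dx ∧ dy.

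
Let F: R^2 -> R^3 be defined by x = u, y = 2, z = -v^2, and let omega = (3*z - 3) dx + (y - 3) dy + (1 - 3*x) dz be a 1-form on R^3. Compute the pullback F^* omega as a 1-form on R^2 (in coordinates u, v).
F^* omega = (-3*v^2 - 3) du + (2*v*(3*u - 1)) dv

Using F^*(f dg) = (f ∘ F) d(g ∘ F), substitute each coordinate x_i by F_i(u, v) in f_i, and replace dx_i by d F_i = (∂F_i/∂u) du + (∂F_i/∂v) dv.
  For the x component: f_1(F) = -3*v^2 - 3; d F_1 = (1) du + (0) dv
  For the y component: f_2(F) = -1; d F_2 = (0) du + (0) dv
  For the z component: f_3(F) = 1 - 3*u; d F_3 = (0) du + (-2*v) dv
Combining and collecting du, dv coefficients:
  coeff of du: -3*v^2 - 3
  coeff of dv: 2*v*(3*u - 1)
F^* omega = (-3*v^2 - 3) du + (2*v*(3*u - 1)) dv.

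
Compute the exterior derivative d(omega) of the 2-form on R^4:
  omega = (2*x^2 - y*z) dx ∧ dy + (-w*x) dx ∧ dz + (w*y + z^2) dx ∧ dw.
d(omega) = (-y) dx ∧ dy ∧ dz + (-x - 2*z) dx ∧ dz ∧ dw + (-w) dx ∧ dy ∧ dw

For a 2-form omega = sum_{i<j} g_{ij} dx_i ∧ dx_j, the exterior derivative is
  d(omega) = sum_{i<j} d(g_{ij}) ∧ dx_i ∧ dx_j = sum_{i<j, k} (∂g_{ij}/∂x_k) dx_k ∧ dx_i ∧ dx_j.
Expand each term, using dx_k ∧ dx_i ∧ dx_j = sgn(permutation) dx_{(a)} ∧ dx_{(b)} ∧ dx_{(c)} with (a < b < c) sorted:
  d(2*x^2 - y*z) includes (∂/∂z)(2*x^2 - y*z) dz = (-y) dz, which multiplied by dx ∧ dy gives (-y) dx ∧ dy ∧ dz
  d(-w*x) includes (∂/∂w)(-w*x) dw = (-x) dw, which multiplied by dx ∧ dz gives (-x) dx ∧ dz ∧ dw
  d(w*y + z^2) includes (∂/∂y)(w*y + z^2) dy = (w) dy, which multiplied by dx ∧ dw gives (-w) dx ∧ dy ∧ dw
  d(w*y + z^2) includes (∂/∂z)(w*y + z^2) dz = (2*z) dz, which multiplied by dx ∧ dw gives (-2*z) dx ∧ dz ∧ dw
Collecting like 3-forms: d(omega) = (-y) dx ∧ dy ∧ dz + (-x - 2*z) dx ∧ dz ∧ dw + (-w) dx ∧ dy ∧ dw.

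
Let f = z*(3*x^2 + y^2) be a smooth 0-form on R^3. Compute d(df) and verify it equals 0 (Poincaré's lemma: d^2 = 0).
d(df) = 0

Step 1: df = sum_i (∂f/∂x_i) dx_i = (6*x*z) dx + (2*y*z) dy + (3*x^2 + y^2) dz.
Step 2: Apply d again. Using the 1-form formula, the coefficient of dx ∧ dy in d(df) is ∂^2 f/∂x ∂y - ∂^2 f/∂y ∂x = (0) - (0) = 0 (equality of mixed partials for smooth f).
Similarly for dx ∧ dz and dy ∧ dz — all coefficients vanish. So d(df) = 0.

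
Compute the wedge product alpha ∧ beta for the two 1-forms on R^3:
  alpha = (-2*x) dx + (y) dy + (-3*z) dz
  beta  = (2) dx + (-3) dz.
alpha ∧ beta = (6*x + 6*z) dx ∧ dz + (-2*y) dx ∧ dy + (-3*y) dy ∧ dz

Distribute the wedge, using dx_i ∧ dx_j = -dx_j ∧ dx_i and dx_i ∧ dx_i = 0. For each pair (i, j) with i < j, the coefficient of dx_i ∧ dx_j in alpha ∧ beta is (alpha_i * beta_j - alpha_j * beta_i). Collecting: alpha ∧ beta = (6*x + 6*z) dx ∧ dz + (-2*y) dx ∧ dy + (-3*y) dy ∧ dz.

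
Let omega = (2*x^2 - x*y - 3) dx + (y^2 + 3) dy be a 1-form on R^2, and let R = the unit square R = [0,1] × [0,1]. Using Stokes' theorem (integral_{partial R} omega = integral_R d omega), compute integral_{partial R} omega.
integral_(partial R) omega = 1/2

Stokes: integral_partial_R omega = integral_R d omega with d omega = (∂Q/∂x - ∂P/∂y) dx ∧ dy.
  ∂Q/∂x = 0
  ∂P/∂y = -x
  integrand = ∂Q/∂x - ∂P/∂y = x.
Integrating over R: integral_0^1 integral_0^1 (x) dx dy = 1/2.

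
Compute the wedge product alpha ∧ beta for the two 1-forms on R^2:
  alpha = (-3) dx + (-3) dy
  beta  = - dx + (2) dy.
alpha ∧ beta = (-9) dx ∧ dy

Distribute the wedge, using dx_i ∧ dx_j = -dx_j ∧ dx_i and dx_i ∧ dx_i = 0. For each pair (i, j) with i < j, the coefficient of dx_i ∧ dx_j in alpha ∧ beta is (alpha_i * beta_j - alpha_j * beta_i). Collecting: alpha ∧ beta = (-9) dx ∧ dy.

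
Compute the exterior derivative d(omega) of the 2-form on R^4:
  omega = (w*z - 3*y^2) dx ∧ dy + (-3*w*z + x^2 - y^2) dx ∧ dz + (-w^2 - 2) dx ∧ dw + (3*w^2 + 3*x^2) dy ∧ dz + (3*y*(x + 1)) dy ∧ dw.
d(omega) = (w + 6*x + 2*y) dx ∧ dy ∧ dz + (3*y + z) dx ∧ dy ∧ dw + (-3*z) dx ∧ dz ∧ dw + (6*w) dy ∧ dz ∧ dw

For a 2-form omega = sum_{i<j} g_{ij} dx_i ∧ dx_j, the exterior derivative is
  d(omega) = sum_{i<j} d(g_{ij}) ∧ dx_i ∧ dx_j = sum_{i<j, k} (∂g_{ij}/∂x_k) dx_k ∧ dx_i ∧ dx_j.
Expand each term, using dx_k ∧ dx_i ∧ dx_j = sgn(permutation) dx_{(a)} ∧ dx_{(b)} ∧ dx_{(c)} with (a < b < c) sorted:
  d(w*z - 3*y^2) includes (∂/∂z)(w*z - 3*y^2) dz = (w) dz, which multiplied by dx ∧ dy gives (w) dx ∧ dy ∧ dz
  d(w*z - 3*y^2) includes (∂/∂w)(w*z - 3*y^2) dw = (z) dw, which multiplied by dx ∧ dy gives (z) dx ∧ dy ∧ dw
  d(-3*w*z + x^2 - y^2) includes (∂/∂y)(-3*w*z + x^2 - y^2) dy = (-2*y) dy, which multiplied by dx ∧ dz gives (2*y) dx ∧ dy ∧ dz
  d(-3*w*z + x^2 - y^2) includes (∂/∂w)(-3*w*z + x^2 - y^2) dw = (-3*z) dw, which multiplied by dx ∧ dz gives (-3*z) dx ∧ dz ∧ dw
  d(3*w^2 + 3*x^2) includes (∂/∂x)(3*w^2 + 3*x^2) dx = (6*x) dx, which multiplied by dy ∧ dz gives (6*x) dx ∧ dy ∧ dz
  d(3*w^2 + 3*x^2) includes (∂/∂w)(3*w^2 + 3*x^2) dw = (6*w) dw, which multiplied by dy ∧ dz gives (6*w) dy ∧ dz ∧ dw
  d(3*y*(x + 1)) includes (∂/∂x)(3*y*(x + 1)) dx = (3*y) dx, which multiplied by dy ∧ dw gives (3*y) dx ∧ dy ∧ dw
Collecting like 3-forms: d(omega) = (w + 6*x + 2*y) dx ∧ dy ∧ dz + (3*y + z) dx ∧ dy ∧ dw + (-3*z) dx ∧ dz ∧ dw + (6*w) dy ∧ dz ∧ dw.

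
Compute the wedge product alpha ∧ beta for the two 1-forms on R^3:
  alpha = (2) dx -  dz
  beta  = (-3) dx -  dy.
alpha ∧ beta = (-2) dx ∧ dy + (-3) dx ∧ dz + (-1) dy ∧ dz

Distribute the wedge, using dx_i ∧ dx_j = -dx_j ∧ dx_i and dx_i ∧ dx_i = 0. For each pair (i, j) with i < j, the coefficient of dx_i ∧ dx_j in alpha ∧ beta is (alpha_i * beta_j - alpha_j * beta_i). Collecting: alpha ∧ beta = (-2) dx ∧ dy + (-3) dx ∧ dz + (-1) dy ∧ dz.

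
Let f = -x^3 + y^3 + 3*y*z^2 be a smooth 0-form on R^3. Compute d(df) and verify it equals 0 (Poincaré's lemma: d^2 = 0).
d(df) = 0

Step 1: df = sum_i (∂f/∂x_i) dx_i = (-3*x^2) dx + (3*y^2 + 3*z^2) dy + (6*y*z) dz.
Step 2: Apply d again. Using the 1-form formula, the coefficient of dx ∧ dy in d(df) is ∂^2 f/∂x ∂y - ∂^2 f/∂y ∂x = (0) - (0) = 0 (equality of mixed partials for smooth f).
Similarly for dx ∧ dz and dy ∧ dz — all coefficients vanish. So d(df) = 0.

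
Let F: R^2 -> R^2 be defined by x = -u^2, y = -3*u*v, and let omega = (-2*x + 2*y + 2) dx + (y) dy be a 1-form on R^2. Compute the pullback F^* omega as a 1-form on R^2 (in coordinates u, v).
F^* omega = (u*(-4*u^2 + 12*u*v + 9*v^2 - 4)) du + (9*u^2*v) dv

Using F^*(f dg) = (f ∘ F) d(g ∘ F), substitute each coordinate x_i by F_i(u, v) in f_i, and replace dx_i by d F_i = (∂F_i/∂u) du + (∂F_i/∂v) dv.
  For the x component: f_1(F) = 2*u^2 - 6*u*v + 2; d F_1 = (-2*u) du + (0) dv
  For the y component: f_2(F) = -3*u*v; d F_2 = (-3*v) du + (-3*u) dv
Combining and collecting du, dv coefficients:
  coeff of du: u*(-4*u^2 + 12*u*v + 9*v^2 - 4)
  coeff of dv: 9*u^2*v
F^* omega = (u*(-4*u^2 + 12*u*v + 9*v^2 - 4)) du + (9*u^2*v) dv.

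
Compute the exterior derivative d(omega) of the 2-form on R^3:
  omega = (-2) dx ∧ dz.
d(omega) = 0

For a 2-form omega = sum_{i<j} g_{ij} dx_i ∧ dx_j, the exterior derivative is
  d(omega) = sum_{i<j} d(g_{ij}) ∧ dx_i ∧ dx_j = sum_{i<j, k} (∂g_{ij}/∂x_k) dx_k ∧ dx_i ∧ dx_j.
Expand each term, using dx_k ∧ dx_i ∧ dx_j = sgn(permutation) dx_{(a)} ∧ dx_{(b)} ∧ dx_{(c)} with (a < b < c) sorted:

Collecting like 3-forms: d(omega) = 0.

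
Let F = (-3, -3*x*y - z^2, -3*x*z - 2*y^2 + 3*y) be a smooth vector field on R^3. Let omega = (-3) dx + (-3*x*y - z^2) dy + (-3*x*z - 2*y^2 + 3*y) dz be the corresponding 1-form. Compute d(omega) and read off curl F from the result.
d(omega) = (-4*y + 2*z + 3) dy ∧ dz + (3*z) dz ∧ dx + (-3*y) dx ∧ dy; curl F = (-4*y + 2*z + 3, 3*z, -3*y)

d omega = sum_{i<j} (∂f_j/∂x_i - ∂f_i/∂x_j) dx_i ∧ dx_j. Under the identification (dy ∧ dz, dz ∧ dx, dx ∧ dy) ↔ (e_x, e_y, e_z), the coefficients are exactly the components of curl F. Compute:
  ∂R/∂y - ∂Q/∂z = (3 - 4*y) - (-2*z) = -4*y + 2*z + 3
  ∂P/∂z - ∂R/∂x = (0) - (-3*z) = 3*z
  ∂Q/∂x - ∂P/∂y = (-3*y) - (0) = -3*y.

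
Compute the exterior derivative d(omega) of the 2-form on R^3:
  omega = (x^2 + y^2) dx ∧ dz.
d(omega) = (-2*y) dx ∧ dy ∧ dz

For a 2-form omega = sum_{i<j} g_{ij} dx_i ∧ dx_j, the exterior derivative is
  d(omega) = sum_{i<j} d(g_{ij}) ∧ dx_i ∧ dx_j = sum_{i<j, k} (∂g_{ij}/∂x_k) dx_k ∧ dx_i ∧ dx_j.
Expand each term, using dx_k ∧ dx_i ∧ dx_j = sgn(permutation) dx_{(a)} ∧ dx_{(b)} ∧ dx_{(c)} with (a < b < c) sorted:
  d(x^2 + y^2) includes (∂/∂y)(x^2 + y^2) dy = (2*y) dy, which multiplied by dx ∧ dz gives (-2*y) dx ∧ dy ∧ dz
Collecting like 3-forms: d(omega) = (-2*y) dx ∧ dy ∧ dz.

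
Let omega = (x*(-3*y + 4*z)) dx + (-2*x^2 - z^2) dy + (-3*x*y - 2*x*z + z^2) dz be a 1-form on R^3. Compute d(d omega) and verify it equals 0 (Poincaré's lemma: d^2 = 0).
d(d omega) = 0

Step 1: d omega = sum_{i<j} (∂f_j/∂x_i - ∂f_i/∂x_j) dx_i ∧ dx_j:
  coeff of dx ∧ dy: -x
  coeff of dx ∧ dz: -4*x - 3*y - 2*z
  coeff of dy ∧ dz: -3*x + 2*z
Step 2: Apply d again to each 2-form coefficient. The only possible 3-form in R^3 is dx ∧ dy ∧ dz, with coefficient
  ∂(coeff of dy∧dz)/∂x - ∂(coeff of dx∧dz)/∂y + ∂(coeff of dx∧dy)/∂z
  = ∂/∂x (-3*x + 2*z) - ∂/∂y (-4*x - 3*y - 2*z) + ∂/∂z (-x).
Each of these terms simplifies to sums of mixed partials that cancel in pairs. The result is 0 (by equality of mixed partials for smooth functions — Schwarz / Clairaut).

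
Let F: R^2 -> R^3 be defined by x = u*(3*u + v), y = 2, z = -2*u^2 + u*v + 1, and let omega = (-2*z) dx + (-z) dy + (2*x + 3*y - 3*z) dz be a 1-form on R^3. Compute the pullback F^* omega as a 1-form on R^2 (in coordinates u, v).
F^* omega = (-24*u^3 + 8*u^2*v - 3*u*v^2 - 24*u + v) du + (u*(16*u^2 - 3*u*v + 1)) dv

Using F^*(f dg) = (f ∘ F) d(g ∘ F), substitute each coordinate x_i by F_i(u, v) in f_i, and replace dx_i by d F_i = (∂F_i/∂u) du + (∂F_i/∂v) dv.
  For the x component: f_1(F) = 4*u^2 - 2*u*v - 2; d F_1 = (6*u + v) du + (u) dv
  For the y component: f_2(F) = 2*u^2 - u*v - 1; d F_2 = (0) du + (0) dv
  For the z component: f_3(F) = 12*u^2 - u*v + 3; d F_3 = (-4*u + v) du + (u) dv
Combining and collecting du, dv coefficients:
  coeff of du: -24*u^3 + 8*u^2*v - 3*u*v^2 - 24*u + v
  coeff of dv: u*(16*u^2 - 3*u*v + 1)
F^* omega = (-24*u^3 + 8*u^2*v - 3*u*v^2 - 24*u + v) du + (u*(16*u^2 - 3*u*v + 1)) dv.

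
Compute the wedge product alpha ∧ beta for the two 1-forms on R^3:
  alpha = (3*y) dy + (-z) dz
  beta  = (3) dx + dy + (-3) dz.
alpha ∧ beta = (-9*y) dx ∧ dy + (-9*y + z) dy ∧ dz + (3*z) dx ∧ dz

Distribute the wedge, using dx_i ∧ dx_j = -dx_j ∧ dx_i and dx_i ∧ dx_i = 0. For each pair (i, j) with i < j, the coefficient of dx_i ∧ dx_j in alpha ∧ beta is (alpha_i * beta_j - alpha_j * beta_i). Collecting: alpha ∧ beta = (-9*y) dx ∧ dy + (-9*y + z) dy ∧ dz + (3*z) dx ∧ dz.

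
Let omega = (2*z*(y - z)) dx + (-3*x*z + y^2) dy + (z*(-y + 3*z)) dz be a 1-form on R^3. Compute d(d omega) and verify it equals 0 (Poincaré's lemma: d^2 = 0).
d(d omega) = 0

Step 1: d omega = sum_{i<j} (∂f_j/∂x_i - ∂f_i/∂x_j) dx_i ∧ dx_j:
  coeff of dx ∧ dy: -5*z
  coeff of dx ∧ dz: -2*y + 4*z
  coeff of dy ∧ dz: 3*x - z
Step 2: Apply d again to each 2-form coefficient. The only possible 3-form in R^3 is dx ∧ dy ∧ dz, with coefficient
  ∂(coeff of dy∧dz)/∂x - ∂(coeff of dx∧dz)/∂y + ∂(coeff of dx∧dy)/∂z
  = ∂/∂x (3*x - z) - ∂/∂y (-2*y + 4*z) + ∂/∂z (-5*z).
Each of these terms simplifies to sums of mixed partials that cancel in pairs. The result is 0 (by equality of mixed partials for smooth functions — Schwarz / Clairaut).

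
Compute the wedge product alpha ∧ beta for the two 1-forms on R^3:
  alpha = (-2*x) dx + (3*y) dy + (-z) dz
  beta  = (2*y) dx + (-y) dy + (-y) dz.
alpha ∧ beta = (2*y*(x - 3*y)) dx ∧ dy + (2*y*(x + z)) dx ∧ dz + (-y*(3*y + z)) dy ∧ dz

Distribute the wedge, using dx_i ∧ dx_j = -dx_j ∧ dx_i and dx_i ∧ dx_i = 0. For each pair (i, j) with i < j, the coefficient of dx_i ∧ dx_j in alpha ∧ beta is (alpha_i * beta_j - alpha_j * beta_i). Collecting: alpha ∧ beta = (2*y*(x - 3*y)) dx ∧ dy + (2*y*(x + z)) dx ∧ dz + (-y*(3*y + z)) dy ∧ dz.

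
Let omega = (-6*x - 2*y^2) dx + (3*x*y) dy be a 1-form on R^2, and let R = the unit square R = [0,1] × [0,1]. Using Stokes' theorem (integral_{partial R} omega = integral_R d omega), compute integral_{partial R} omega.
integral_(partial R) omega = 7/2

Stokes: integral_partial_R omega = integral_R d omega with d omega = (∂Q/∂x - ∂P/∂y) dx ∧ dy.
  ∂Q/∂x = 3*y
  ∂P/∂y = -4*y
  integrand = ∂Q/∂x - ∂P/∂y = 7*y.
Integrating over R: integral_0^1 integral_0^1 (7*y) dx dy = 7/2.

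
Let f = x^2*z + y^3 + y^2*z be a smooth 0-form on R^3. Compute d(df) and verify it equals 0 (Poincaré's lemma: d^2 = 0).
d(df) = 0

Step 1: df = sum_i (∂f/∂x_i) dx_i = (2*x*z) dx + (y*(3*y + 2*z)) dy + (x^2 + y^2) dz.
Step 2: Apply d again. Using the 1-form formula, the coefficient of dx ∧ dy in d(df) is ∂^2 f/∂x ∂y - ∂^2 f/∂y ∂x = (0) - (0) = 0 (equality of mixed partials for smooth f).
Similarly for dx ∧ dz and dy ∧ dz — all coefficients vanish. So d(df) = 0.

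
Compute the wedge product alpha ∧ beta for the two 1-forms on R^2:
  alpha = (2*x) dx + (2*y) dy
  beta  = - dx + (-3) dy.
alpha ∧ beta = (-6*x + 2*y) dx ∧ dy

Distribute the wedge, using dx_i ∧ dx_j = -dx_j ∧ dx_i and dx_i ∧ dx_i = 0. For each pair (i, j) with i < j, the coefficient of dx_i ∧ dx_j in alpha ∧ beta is (alpha_i * beta_j - alpha_j * beta_i). Collecting: alpha ∧ beta = (-6*x + 2*y) dx ∧ dy.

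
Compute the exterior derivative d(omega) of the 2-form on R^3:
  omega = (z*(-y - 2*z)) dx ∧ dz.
d(omega) = (z) dx ∧ dy ∧ dz

For a 2-form omega = sum_{i<j} g_{ij} dx_i ∧ dx_j, the exterior derivative is
  d(omega) = sum_{i<j} d(g_{ij}) ∧ dx_i ∧ dx_j = sum_{i<j, k} (∂g_{ij}/∂x_k) dx_k ∧ dx_i ∧ dx_j.
Expand each term, using dx_k ∧ dx_i ∧ dx_j = sgn(permutation) dx_{(a)} ∧ dx_{(b)} ∧ dx_{(c)} with (a < b < c) sorted:
  d(z*(-y - 2*z)) includes (∂/∂y)(z*(-y - 2*z)) dy = (-z) dy, which multiplied by dx ∧ dz gives (z) dx ∧ dy ∧ dz
Collecting like 3-forms: d(omega) = (z) dx ∧ dy ∧ dz.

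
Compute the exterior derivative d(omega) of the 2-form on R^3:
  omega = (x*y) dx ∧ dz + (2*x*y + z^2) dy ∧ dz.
d(omega) = (-x + 2*y) dx ∧ dy ∧ dz

For a 2-form omega = sum_{i<j} g_{ij} dx_i ∧ dx_j, the exterior derivative is
  d(omega) = sum_{i<j} d(g_{ij}) ∧ dx_i ∧ dx_j = sum_{i<j, k} (∂g_{ij}/∂x_k) dx_k ∧ dx_i ∧ dx_j.
Expand each term, using dx_k ∧ dx_i ∧ dx_j = sgn(permutation) dx_{(a)} ∧ dx_{(b)} ∧ dx_{(c)} with (a < b < c) sorted:
  d(x*y) includes (∂/∂y)(x*y) dy = (x) dy, which multiplied by dx ∧ dz gives (-x) dx ∧ dy ∧ dz
  d(2*x*y + z^2) includes (∂/∂x)(2*x*y + z^2) dx = (2*y) dx, which multiplied by dy ∧ dz gives (2*y) dx ∧ dy ∧ dz
Collecting like 3-forms: d(omega) = (-x + 2*y) dx ∧ dy ∧ dz.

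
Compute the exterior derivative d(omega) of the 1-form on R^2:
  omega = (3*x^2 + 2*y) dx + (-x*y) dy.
d(omega) = (-y - 2) dx ∧ dy

For a 1-form omega = sum_i f_i dx_i, the exterior derivative is
  d(omega) = sum_{i < j} (∂f_j/∂x_i - ∂f_i/∂x_j) dx_i ∧ dx_j.
  coefficient of dx ∧ dy: ∂f_2/∂x - ∂f_1/∂y = ∂(-x*y)/∂x - ∂(3*x^2 + 2*y)/∂y = -y - 2
Assembling: d(omega) = (-y - 2) dx ∧ dy.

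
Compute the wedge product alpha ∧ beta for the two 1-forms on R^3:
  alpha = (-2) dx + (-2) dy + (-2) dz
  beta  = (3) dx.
alpha ∧ beta = (6) dx ∧ dy + (6) dx ∧ dz

Distribute the wedge, using dx_i ∧ dx_j = -dx_j ∧ dx_i and dx_i ∧ dx_i = 0. For each pair (i, j) with i < j, the coefficient of dx_i ∧ dx_j in alpha ∧ beta is (alpha_i * beta_j - alpha_j * beta_i). Collecting: alpha ∧ beta = (6) dx ∧ dy + (6) dx ∧ dz.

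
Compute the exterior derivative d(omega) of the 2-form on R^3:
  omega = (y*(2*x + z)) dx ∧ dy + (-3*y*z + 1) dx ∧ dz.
d(omega) = (y + 3*z) dx ∧ dy ∧ dz

For a 2-form omega = sum_{i<j} g_{ij} dx_i ∧ dx_j, the exterior derivative is
  d(omega) = sum_{i<j} d(g_{ij}) ∧ dx_i ∧ dx_j = sum_{i<j, k} (∂g_{ij}/∂x_k) dx_k ∧ dx_i ∧ dx_j.
Expand each term, using dx_k ∧ dx_i ∧ dx_j = sgn(permutation) dx_{(a)} ∧ dx_{(b)} ∧ dx_{(c)} with (a < b < c) sorted:
  d(y*(2*x + z)) includes (∂/∂z)(y*(2*x + z)) dz = (y) dz, which multiplied by dx ∧ dy gives (y) dx ∧ dy ∧ dz
  d(-3*y*z + 1) includes (∂/∂y)(-3*y*z + 1) dy = (-3*z) dy, which multiplied by dx ∧ dz gives (3*z) dx ∧ dy ∧ dz
Collecting like 3-forms: d(omega) = (y + 3*z) dx ∧ dy ∧ dz.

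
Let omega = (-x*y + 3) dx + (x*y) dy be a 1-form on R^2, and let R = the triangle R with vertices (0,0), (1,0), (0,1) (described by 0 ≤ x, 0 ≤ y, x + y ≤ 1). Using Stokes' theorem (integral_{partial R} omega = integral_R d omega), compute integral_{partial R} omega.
integral_(partial R) omega = 1/3

Stokes: integral_partial_R omega = integral_R d omega with d omega = (∂Q/∂x - ∂P/∂y) dx ∧ dy.
  ∂Q/∂x = y
  ∂P/∂y = -x
  integrand = ∂Q/∂x - ∂P/∂y = x + y.
Integrating over R: integral_0^1 integral_0^{1-x} (x + y) dy dx = 1/3.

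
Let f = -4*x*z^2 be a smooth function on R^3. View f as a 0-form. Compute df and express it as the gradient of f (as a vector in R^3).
df = (-4*z^2) dx + (0) dy + (-8*x*z) dz; grad f = (-4*z^2, 0, -8*x*z)

For a 0-form f, d f = (∂f/∂x) dx + (∂f/∂y) dy + (∂f/∂z) dz. The components of the vector representation are exactly the entries of grad f in Cartesian coordinates:
  ∂f/∂x = -4*z^2
  ∂f/∂y = 0
  ∂f/∂z = -8*x*z.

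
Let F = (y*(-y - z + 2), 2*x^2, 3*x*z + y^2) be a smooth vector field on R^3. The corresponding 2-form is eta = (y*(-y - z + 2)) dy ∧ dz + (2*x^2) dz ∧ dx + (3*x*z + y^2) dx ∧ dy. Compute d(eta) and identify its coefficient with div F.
d(eta) = (3*x) dx ∧ dy ∧ dz; div F = 3*x

For a 2-form in R^3 of the form above, applying d gives a 3-form with coefficient ∂P/∂x + ∂Q/∂y + ∂R/∂z:
  ∂P/∂x = 0
  ∂Q/∂y = 0
  ∂R/∂z = 3*x
Sum = 3*x, which is exactly div F.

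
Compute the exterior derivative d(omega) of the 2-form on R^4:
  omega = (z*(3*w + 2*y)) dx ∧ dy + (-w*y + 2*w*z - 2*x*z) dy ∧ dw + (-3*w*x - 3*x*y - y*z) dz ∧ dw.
d(omega) = (3*w + 2*y) dx ∧ dy ∧ dz + (z) dx ∧ dy ∧ dw + (-2*w - x - z) dy ∧ dz ∧ dw + (-3*w - 3*y) dx ∧ dz ∧ dw

For a 2-form omega = sum_{i<j} g_{ij} dx_i ∧ dx_j, the exterior derivative is
  d(omega) = sum_{i<j} d(g_{ij}) ∧ dx_i ∧ dx_j = sum_{i<j, k} (∂g_{ij}/∂x_k) dx_k ∧ dx_i ∧ dx_j.
Expand each term, using dx_k ∧ dx_i ∧ dx_j = sgn(permutation) dx_{(a)} ∧ dx_{(b)} ∧ dx_{(c)} with (a < b < c) sorted:
  d(z*(3*w + 2*y)) includes (∂/∂z)(z*(3*w + 2*y)) dz = (3*w + 2*y) dz, which multiplied by dx ∧ dy gives (3*w + 2*y) dx ∧ dy ∧ dz
  d(z*(3*w + 2*y)) includes (∂/∂w)(z*(3*w + 2*y)) dw = (3*z) dw, which multiplied by dx ∧ dy gives (3*z) dx ∧ dy ∧ dw
  d(-w*y + 2*w*z - 2*x*z) includes (∂/∂x)(-w*y + 2*w*z - 2*x*z) dx = (-2*z) dx, which multiplied by dy ∧ dw gives (-2*z) dx ∧ dy ∧ dw
  d(-w*y + 2*w*z - 2*x*z) includes (∂/∂z)(-w*y + 2*w*z - 2*x*z) dz = (2*w - 2*x) dz, which multiplied by dy ∧ dw gives (-2*w + 2*x) dy ∧ dz ∧ dw
  d(-3*w*x - 3*x*y - y*z) includes (∂/∂x)(-3*w*x - 3*x*y - y*z) dx = (-3*w - 3*y) dx, which multiplied by dz ∧ dw gives (-3*w - 3*y) dx ∧ dz ∧ dw
  d(-3*w*x - 3*x*y - y*z) includes (∂/∂y)(-3*w*x - 3*x*y - y*z) dy = (-3*x - z) dy, which multiplied by dz ∧ dw gives (-3*x - z) dy ∧ dz ∧ dw
Collecting like 3-forms: d(omega) = (3*w + 2*y) dx ∧ dy ∧ dz + (z) dx ∧ dy ∧ dw + (-2*w - x - z) dy ∧ dz ∧ dw + (-3*w - 3*y) dx ∧ dz ∧ dw.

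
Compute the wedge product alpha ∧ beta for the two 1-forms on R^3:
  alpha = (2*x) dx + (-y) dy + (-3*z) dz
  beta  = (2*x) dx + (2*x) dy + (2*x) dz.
alpha ∧ beta = (2*x*(2*x + y)) dx ∧ dy + (2*x*(2*x + 3*z)) dx ∧ dz + (2*x*(-y + 3*z)) dy ∧ dz

Distribute the wedge, using dx_i ∧ dx_j = -dx_j ∧ dx_i and dx_i ∧ dx_i = 0. For each pair (i, j) with i < j, the coefficient of dx_i ∧ dx_j in alpha ∧ beta is (alpha_i * beta_j - alpha_j * beta_i). Collecting: alpha ∧ beta = (2*x*(2*x + y)) dx ∧ dy + (2*x*(2*x + 3*z)) dx ∧ dz + (2*x*(-y + 3*z)) dy ∧ dz.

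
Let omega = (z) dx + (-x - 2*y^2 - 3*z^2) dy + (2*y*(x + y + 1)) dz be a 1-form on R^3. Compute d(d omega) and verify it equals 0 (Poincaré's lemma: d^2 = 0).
d(d omega) = 0

Step 1: d omega = sum_{i<j} (∂f_j/∂x_i - ∂f_i/∂x_j) dx_i ∧ dx_j:
  coeff of dx ∧ dy: -1
  coeff of dx ∧ dz: 2*y - 1
  coeff of dy ∧ dz: 2*x + 4*y + 6*z + 2
Step 2: Apply d again to each 2-form coefficient. The only possible 3-form in R^3 is dx ∧ dy ∧ dz, with coefficient
  ∂(coeff of dy∧dz)/∂x - ∂(coeff of dx∧dz)/∂y + ∂(coeff of dx∧dy)/∂z
  = ∂/∂x (2*x + 4*y + 6*z + 2) - ∂/∂y (2*y - 1) + ∂/∂z (-1).
Each of these terms simplifies to sums of mixed partials that cancel in pairs. The result is 0 (by equality of mixed partials for smooth functions — Schwarz / Clairaut).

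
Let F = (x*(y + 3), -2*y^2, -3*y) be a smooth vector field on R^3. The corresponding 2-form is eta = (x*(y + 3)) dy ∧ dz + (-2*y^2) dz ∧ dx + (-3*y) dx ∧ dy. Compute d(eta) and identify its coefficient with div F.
d(eta) = (3 - 3*y) dx ∧ dy ∧ dz; div F = 3 - 3*y

For a 2-form in R^3 of the form above, applying d gives a 3-form with coefficient ∂P/∂x + ∂Q/∂y + ∂R/∂z:
  ∂P/∂x = y + 3
  ∂Q/∂y = -4*y
  ∂R/∂z = 0
Sum = 3 - 3*y, which is exactly div F.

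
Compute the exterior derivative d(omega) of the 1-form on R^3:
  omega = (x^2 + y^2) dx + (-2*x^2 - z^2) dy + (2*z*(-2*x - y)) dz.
d(omega) = (-4*x - 2*y) dx ∧ dy + (-4*z) dx ∧ dz

For a 1-form omega = sum_i f_i dx_i, the exterior derivative is
  d(omega) = sum_{i < j} (∂f_j/∂x_i - ∂f_i/∂x_j) dx_i ∧ dx_j.
  coefficient of dx ∧ dy: ∂f_2/∂x - ∂f_1/∂y = ∂(-2*x^2 - z^2)/∂x - ∂(x^2 + y^2)/∂y = -4*x - 2*y
  coefficient of dx ∧ dz: ∂f_3/∂x - ∂f_1/∂z = ∂(2*z*(-2*x - y))/∂x - ∂(x^2 + y^2)/∂z = -4*z
Assembling: d(omega) = (-4*x - 2*y) dx ∧ dy + (-4*z) dx ∧ dz.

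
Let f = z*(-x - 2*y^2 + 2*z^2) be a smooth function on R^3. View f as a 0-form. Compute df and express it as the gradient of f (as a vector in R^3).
df = (-z) dx + (-4*y*z) dy + (-x - 2*y^2 + 6*z^2) dz; grad f = (-z, -4*y*z, -x - 2*y^2 + 6*z^2)

For a 0-form f, d f = (∂f/∂x) dx + (∂f/∂y) dy + (∂f/∂z) dz. The components of the vector representation are exactly the entries of grad f in Cartesian coordinates:
  ∂f/∂x = -z
  ∂f/∂y = -4*y*z
  ∂f/∂z = -x - 2*y^2 + 6*z^2.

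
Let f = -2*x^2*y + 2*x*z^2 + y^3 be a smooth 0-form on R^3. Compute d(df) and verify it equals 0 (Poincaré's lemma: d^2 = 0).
d(df) = 0

Step 1: df = sum_i (∂f/∂x_i) dx_i = (-4*x*y + 2*z^2) dx + (-2*x^2 + 3*y^2) dy + (4*x*z) dz.
Step 2: Apply d again. Using the 1-form formula, the coefficient of dx ∧ dy in d(df) is ∂^2 f/∂x ∂y - ∂^2 f/∂y ∂x = (-4*x) - (-4*x) = 0 (equality of mixed partials for smooth f).
Similarly for dx ∧ dz and dy ∧ dz — all coefficients vanish. So d(df) = 0.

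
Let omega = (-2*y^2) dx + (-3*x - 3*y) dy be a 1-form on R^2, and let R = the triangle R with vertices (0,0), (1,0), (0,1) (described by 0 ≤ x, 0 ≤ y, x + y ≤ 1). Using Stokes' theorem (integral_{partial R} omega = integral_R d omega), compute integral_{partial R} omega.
integral_(partial R) omega = -5/6

Stokes: integral_partial_R omega = integral_R d omega with d omega = (∂Q/∂x - ∂P/∂y) dx ∧ dy.
  ∂Q/∂x = -3
  ∂P/∂y = -4*y
  integrand = ∂Q/∂x - ∂P/∂y = 4*y - 3.
Integrating over R: integral_0^1 integral_0^{1-x} (4*y - 3) dy dx = -5/6.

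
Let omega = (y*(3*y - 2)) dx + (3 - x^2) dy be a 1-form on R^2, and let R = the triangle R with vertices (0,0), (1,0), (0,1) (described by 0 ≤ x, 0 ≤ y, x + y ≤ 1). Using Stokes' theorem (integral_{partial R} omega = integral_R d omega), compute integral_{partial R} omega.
integral_(partial R) omega = -1/3

Stokes: integral_partial_R omega = integral_R d omega with d omega = (∂Q/∂x - ∂P/∂y) dx ∧ dy.
  ∂Q/∂x = -2*x
  ∂P/∂y = 6*y - 2
  integrand = ∂Q/∂x - ∂P/∂y = -2*x - 6*y + 2.
Integrating over R: integral_0^1 integral_0^{1-x} (-2*x - 6*y + 2) dy dx = -1/3.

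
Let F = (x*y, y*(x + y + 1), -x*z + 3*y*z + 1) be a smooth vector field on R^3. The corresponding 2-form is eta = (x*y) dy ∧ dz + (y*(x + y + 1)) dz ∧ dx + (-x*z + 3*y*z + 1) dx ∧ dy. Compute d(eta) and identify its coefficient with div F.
d(eta) = (6*y + 1) dx ∧ dy ∧ dz; div F = 6*y + 1

For a 2-form in R^3 of the form above, applying d gives a 3-form with coefficient ∂P/∂x + ∂Q/∂y + ∂R/∂z:
  ∂P/∂x = y
  ∂Q/∂y = x + 2*y + 1
  ∂R/∂z = -x + 3*y
Sum = 6*y + 1, which is exactly div F.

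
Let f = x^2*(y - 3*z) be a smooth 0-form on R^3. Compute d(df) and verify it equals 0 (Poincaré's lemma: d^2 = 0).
d(df) = 0

Step 1: df = sum_i (∂f/∂x_i) dx_i = (2*x*(y - 3*z)) dx + (x^2) dy + (-3*x^2) dz.
Step 2: Apply d again. Using the 1-form formula, the coefficient of dx ∧ dy in d(df) is ∂^2 f/∂x ∂y - ∂^2 f/∂y ∂x = (2*x) - (2*x) = 0 (equality of mixed partials for smooth f).
Similarly for dx ∧ dz and dy ∧ dz — all coefficients vanish. So d(df) = 0.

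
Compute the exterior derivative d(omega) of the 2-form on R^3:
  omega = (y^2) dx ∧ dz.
d(omega) = (-2*y) dx ∧ dy ∧ dz

For a 2-form omega = sum_{i<j} g_{ij} dx_i ∧ dx_j, the exterior derivative is
  d(omega) = sum_{i<j} d(g_{ij}) ∧ dx_i ∧ dx_j = sum_{i<j, k} (∂g_{ij}/∂x_k) dx_k ∧ dx_i ∧ dx_j.
Expand each term, using dx_k ∧ dx_i ∧ dx_j = sgn(permutation) dx_{(a)} ∧ dx_{(b)} ∧ dx_{(c)} with (a < b < c) sorted:
  d(y^2) includes (∂/∂y)(y^2) dy = (2*y) dy, which multiplied by dx ∧ dz gives (-2*y) dx ∧ dy ∧ dz
Collecting like 3-forms: d(omega) = (-2*y) dx ∧ dy ∧ dz.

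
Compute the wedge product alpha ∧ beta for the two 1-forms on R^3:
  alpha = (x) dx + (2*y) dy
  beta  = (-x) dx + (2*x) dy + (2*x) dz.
alpha ∧ beta = (2*x*(x + y)) dx ∧ dy + (2*x^2) dx ∧ dz + (4*x*y) dy ∧ dz

Distribute the wedge, using dx_i ∧ dx_j = -dx_j ∧ dx_i and dx_i ∧ dx_i = 0. For each pair (i, j) with i < j, the coefficient of dx_i ∧ dx_j in alpha ∧ beta is (alpha_i * beta_j - alpha_j * beta_i). Collecting: alpha ∧ beta = (2*x*(x + y)) dx ∧ dy + (2*x^2) dx ∧ dz + (4*x*y) dy ∧ dz.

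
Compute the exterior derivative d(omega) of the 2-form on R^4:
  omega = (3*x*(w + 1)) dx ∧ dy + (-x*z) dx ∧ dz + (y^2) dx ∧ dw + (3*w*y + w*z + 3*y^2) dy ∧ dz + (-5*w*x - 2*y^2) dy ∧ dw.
d(omega) = (-5*w + 3*x - 2*y) dx ∧ dy ∧ dw + (3*y + z) dy ∧ dz ∧ dw

For a 2-form omega = sum_{i<j} g_{ij} dx_i ∧ dx_j, the exterior derivative is
  d(omega) = sum_{i<j} d(g_{ij}) ∧ dx_i ∧ dx_j = sum_{i<j, k} (∂g_{ij}/∂x_k) dx_k ∧ dx_i ∧ dx_j.
Expand each term, using dx_k ∧ dx_i ∧ dx_j = sgn(permutation) dx_{(a)} ∧ dx_{(b)} ∧ dx_{(c)} with (a < b < c) sorted:
  d(3*x*(w + 1)) includes (∂/∂w)(3*x*(w + 1)) dw = (3*x) dw, which multiplied by dx ∧ dy gives (3*x) dx ∧ dy ∧ dw
  d(y^2) includes (∂/∂y)(y^2) dy = (2*y) dy, which multiplied by dx ∧ dw gives (-2*y) dx ∧ dy ∧ dw
  d(3*w*y + w*z + 3*y^2) includes (∂/∂w)(3*w*y + w*z + 3*y^2) dw = (3*y + z) dw, which multiplied by dy ∧ dz gives (3*y + z) dy ∧ dz ∧ dw
  d(-5*w*x - 2*y^2) includes (∂/∂x)(-5*w*x - 2*y^2) dx = (-5*w) dx, which multiplied by dy ∧ dw gives (-5*w) dx ∧ dy ∧ dw
Collecting like 3-forms: d(omega) = (-5*w + 3*x - 2*y) dx ∧ dy ∧ dw + (3*y + z) dy ∧ dz ∧ dw.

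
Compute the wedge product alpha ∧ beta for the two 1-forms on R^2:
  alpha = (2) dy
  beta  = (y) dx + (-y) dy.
alpha ∧ beta = (-2*y) dx ∧ dy

Distribute the wedge, using dx_i ∧ dx_j = -dx_j ∧ dx_i and dx_i ∧ dx_i = 0. For each pair (i, j) with i < j, the coefficient of dx_i ∧ dx_j in alpha ∧ beta is (alpha_i * beta_j - alpha_j * beta_i). Collecting: alpha ∧ beta = (-2*y) dx ∧ dy.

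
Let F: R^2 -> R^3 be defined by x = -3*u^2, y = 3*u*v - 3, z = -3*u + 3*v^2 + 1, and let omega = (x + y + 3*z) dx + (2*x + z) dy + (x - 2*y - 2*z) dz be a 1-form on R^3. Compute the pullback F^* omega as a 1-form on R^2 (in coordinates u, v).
F^* omega = (18*u^3 - 36*u^2*v + 63*u^2 - 54*u*v^2 + 9*u*v - 18*u + 9*v^3 + 18*v^2 + 3*v - 12) du + (-18*u^3 - 18*u^2*v - 9*u^2 - 27*u*v^2 + 36*u*v + 3*u - 36*v^3 + 24*v) dv

Using F^*(f dg) = (f ∘ F) d(g ∘ F), substitute each coordinate x_i by F_i(u, v) in f_i, and replace dx_i by d F_i = (∂F_i/∂u) du + (∂F_i/∂v) dv.
  For the x component: f_1(F) = -3*u^2 + 3*u*v - 9*u + 9*v^2; d F_1 = (-6*u) du + (0) dv
  For the y component: f_2(F) = -6*u^2 - 3*u + 3*v^2 + 1; d F_2 = (3*v) du + (3*u) dv
  For the z component: f_3(F) = -3*u^2 - 6*u*v + 6*u - 6*v^2 + 4; d F_3 = (-3) du + (6*v) dv
Combining and collecting du, dv coefficients:
  coeff of du: 18*u^3 - 36*u^2*v + 63*u^2 - 54*u*v^2 + 9*u*v - 18*u + 9*v^3 + 18*v^2 + 3*v - 12
  coeff of dv: -18*u^3 - 18*u^2*v - 9*u^2 - 27*u*v^2 + 36*u*v + 3*u - 36*v^3 + 24*v
F^* omega = (18*u^3 - 36*u^2*v + 63*u^2 - 54*u*v^2 + 9*u*v - 18*u + 9*v^3 + 18*v^2 + 3*v - 12) du + (-18*u^3 - 18*u^2*v - 9*u^2 - 27*u*v^2 + 36*u*v + 3*u - 36*v^3 + 24*v) dv.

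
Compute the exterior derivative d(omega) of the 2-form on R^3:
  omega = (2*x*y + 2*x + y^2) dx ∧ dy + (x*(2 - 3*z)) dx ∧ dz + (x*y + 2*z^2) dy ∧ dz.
d(omega) = (y) dx ∧ dy ∧ dz

For a 2-form omega = sum_{i<j} g_{ij} dx_i ∧ dx_j, the exterior derivative is
  d(omega) = sum_{i<j} d(g_{ij}) ∧ dx_i ∧ dx_j = sum_{i<j, k} (∂g_{ij}/∂x_k) dx_k ∧ dx_i ∧ dx_j.
Expand each term, using dx_k ∧ dx_i ∧ dx_j = sgn(permutation) dx_{(a)} ∧ dx_{(b)} ∧ dx_{(c)} with (a < b < c) sorted:
  d(x*y + 2*z^2) includes (∂/∂x)(x*y + 2*z^2) dx = (y) dx, which multiplied by dy ∧ dz gives (y) dx ∧ dy ∧ dz
Collecting like 3-forms: d(omega) = (y) dx ∧ dy ∧ dz.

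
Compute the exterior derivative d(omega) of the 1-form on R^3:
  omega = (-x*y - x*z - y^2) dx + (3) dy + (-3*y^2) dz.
d(omega) = (x + 2*y) dx ∧ dy + (x) dx ∧ dz + (-6*y) dy ∧ dz

For a 1-form omega = sum_i f_i dx_i, the exterior derivative is
  d(omega) = sum_{i < j} (∂f_j/∂x_i - ∂f_i/∂x_j) dx_i ∧ dx_j.
  coefficient of dx ∧ dy: ∂f_2/∂x - ∂f_1/∂y = ∂(3)/∂x - ∂(-x*y - x*z - y^2)/∂y = x + 2*y
  coefficient of dx ∧ dz: ∂f_3/∂x - ∂f_1/∂z = ∂(-3*y^2)/∂x - ∂(-x*y - x*z - y^2)/∂z = x
  coefficient of dy ∧ dz: ∂f_3/∂y - ∂f_2/∂z = ∂(-3*y^2)/∂y - ∂(3)/∂z = -6*y
Assembling: d(omega) = (x + 2*y) dx ∧ dy + (x) dx ∧ dz + (-6*y) dy ∧ dz.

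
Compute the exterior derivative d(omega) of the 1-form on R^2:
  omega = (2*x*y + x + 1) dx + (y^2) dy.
d(omega) = (-2*x) dx ∧ dy

For a 1-form omega = sum_i f_i dx_i, the exterior derivative is
  d(omega) = sum_{i < j} (∂f_j/∂x_i - ∂f_i/∂x_j) dx_i ∧ dx_j.
  coefficient of dx ∧ dy: ∂f_2/∂x - ∂f_1/∂y = ∂(y^2)/∂x - ∂(2*x*y + x + 1)/∂y = -2*x
Assembling: d(omega) = (-2*x) dx ∧ dy.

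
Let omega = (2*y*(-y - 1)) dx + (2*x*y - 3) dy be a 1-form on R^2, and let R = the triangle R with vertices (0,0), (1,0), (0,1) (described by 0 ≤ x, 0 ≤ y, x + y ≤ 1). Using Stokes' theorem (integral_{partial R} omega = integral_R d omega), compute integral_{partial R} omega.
integral_(partial R) omega = 2

Stokes: integral_partial_R omega = integral_R d omega with d omega = (∂Q/∂x - ∂P/∂y) dx ∧ dy.
  ∂Q/∂x = 2*y
  ∂P/∂y = -4*y - 2
  integrand = ∂Q/∂x - ∂P/∂y = 6*y + 2.
Integrating over R: integral_0^1 integral_0^{1-x} (6*y + 2) dy dx = 2.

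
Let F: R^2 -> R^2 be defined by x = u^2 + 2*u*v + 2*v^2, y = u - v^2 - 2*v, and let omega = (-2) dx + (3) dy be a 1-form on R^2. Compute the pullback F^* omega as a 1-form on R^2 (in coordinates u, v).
F^* omega = (-4*u - 4*v + 3) du + (-4*u - 14*v - 6) dv

Using F^*(f dg) = (f ∘ F) d(g ∘ F), substitute each coordinate x_i by F_i(u, v) in f_i, and replace dx_i by d F_i = (∂F_i/∂u) du + (∂F_i/∂v) dv.
  For the x component: f_1(F) = -2; d F_1 = (2*u + 2*v) du + (2*u + 4*v) dv
  For the y component: f_2(F) = 3; d F_2 = (1) du + (-2*v - 2) dv
Combining and collecting du, dv coefficients:
  coeff of du: -4*u - 4*v + 3
  coeff of dv: -4*u - 14*v - 6
F^* omega = (-4*u - 4*v + 3) du + (-4*u - 14*v - 6) dv.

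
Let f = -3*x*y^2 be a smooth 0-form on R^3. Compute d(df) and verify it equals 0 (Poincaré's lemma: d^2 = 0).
d(df) = 0

Step 1: df = sum_i (∂f/∂x_i) dx_i = (-3*y^2) dx + (-6*x*y) dy + (0) dz.
Step 2: Apply d again. Using the 1-form formula, the coefficient of dx ∧ dy in d(df) is ∂^2 f/∂x ∂y - ∂^2 f/∂y ∂x = (-6*y) - (-6*y) = 0 (equality of mixed partials for smooth f).
Similarly for dx ∧ dz and dy ∧ dz — all coefficients vanish. So d(df) = 0.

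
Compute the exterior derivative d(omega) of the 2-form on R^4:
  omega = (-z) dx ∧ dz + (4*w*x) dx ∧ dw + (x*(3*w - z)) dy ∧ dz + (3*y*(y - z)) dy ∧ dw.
d(omega) = (3*w - z) dx ∧ dy ∧ dz + (3*x + 3*y) dy ∧ dz ∧ dw

For a 2-form omega = sum_{i<j} g_{ij} dx_i ∧ dx_j, the exterior derivative is
  d(omega) = sum_{i<j} d(g_{ij}) ∧ dx_i ∧ dx_j = sum_{i<j, k} (∂g_{ij}/∂x_k) dx_k ∧ dx_i ∧ dx_j.
Expand each term, using dx_k ∧ dx_i ∧ dx_j = sgn(permutation) dx_{(a)} ∧ dx_{(b)} ∧ dx_{(c)} with (a < b < c) sorted:
  d(x*(3*w - z)) includes (∂/∂x)(x*(3*w - z)) dx = (3*w - z) dx, which multiplied by dy ∧ dz gives (3*w - z) dx ∧ dy ∧ dz
  d(x*(3*w - z)) includes (∂/∂w)(x*(3*w - z)) dw = (3*x) dw, which multiplied by dy ∧ dz gives (3*x) dy ∧ dz ∧ dw
  d(3*y*(y - z)) includes (∂/∂z)(3*y*(y - z)) dz = (-3*y) dz, which multiplied by dy ∧ dw gives (3*y) dy ∧ dz ∧ dw
Collecting like 3-forms: d(omega) = (3*w - z) dx ∧ dy ∧ dz + (3*x + 3*y) dy ∧ dz ∧ dw.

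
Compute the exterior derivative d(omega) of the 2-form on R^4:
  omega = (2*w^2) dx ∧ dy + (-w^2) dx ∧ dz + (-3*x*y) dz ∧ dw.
d(omega) = (4*w) dx ∧ dy ∧ dw + (-2*w - 3*y) dx ∧ dz ∧ dw + (-3*x) dy ∧ dz ∧ dw

For a 2-form omega = sum_{i<j} g_{ij} dx_i ∧ dx_j, the exterior derivative is
  d(omega) = sum_{i<j} d(g_{ij}) ∧ dx_i ∧ dx_j = sum_{i<j, k} (∂g_{ij}/∂x_k) dx_k ∧ dx_i ∧ dx_j.
Expand each term, using dx_k ∧ dx_i ∧ dx_j = sgn(permutation) dx_{(a)} ∧ dx_{(b)} ∧ dx_{(c)} with (a < b < c) sorted:
  d(2*w^2) includes (∂/∂w)(2*w^2) dw = (4*w) dw, which multiplied by dx ∧ dy gives (4*w) dx ∧ dy ∧ dw
  d(-w^2) includes (∂/∂w)(-w^2) dw = (-2*w) dw, which multiplied by dx ∧ dz gives (-2*w) dx ∧ dz ∧ dw
  d(-3*x*y) includes (∂/∂x)(-3*x*y) dx = (-3*y) dx, which multiplied by dz ∧ dw gives (-3*y) dx ∧ dz ∧ dw
  d(-3*x*y) includes (∂/∂y)(-3*x*y) dy = (-3*x) dy, which multiplied by dz ∧ dw gives (-3*x) dy ∧ dz ∧ dw
Collecting like 3-forms: d(omega) = (4*w) dx ∧ dy ∧ dw + (-2*w - 3*y) dx ∧ dz ∧ dw + (-3*x) dy ∧ dz ∧ dw.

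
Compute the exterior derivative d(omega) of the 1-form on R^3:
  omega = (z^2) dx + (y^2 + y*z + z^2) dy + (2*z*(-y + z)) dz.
d(omega) = (-2*z) dx ∧ dz + (-y - 4*z) dy ∧ dz

For a 1-form omega = sum_i f_i dx_i, the exterior derivative is
  d(omega) = sum_{i < j} (∂f_j/∂x_i - ∂f_i/∂x_j) dx_i ∧ dx_j.
  coefficient of dx ∧ dz: ∂f_3/∂x - ∂f_1/∂z = ∂(2*z*(-y + z))/∂x - ∂(z^2)/∂z = -2*z
  coefficient of dy ∧ dz: ∂f_3/∂y - ∂f_2/∂z = ∂(2*z*(-y + z))/∂y - ∂(y^2 + y*z + z^2)/∂z = -y - 4*z
Assembling: d(omega) = (-2*z) dx ∧ dz + (-y - 4*z) dy ∧ dz.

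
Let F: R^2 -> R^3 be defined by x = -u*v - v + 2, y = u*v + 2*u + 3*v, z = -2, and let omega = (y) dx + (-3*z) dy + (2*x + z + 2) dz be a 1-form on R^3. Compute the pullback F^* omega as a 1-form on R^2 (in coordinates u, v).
F^* omega = (-u*v^2 - 2*u*v - 3*v^2 + 6*v + 12) du + (-u^2*v - 2*u^2 - 4*u*v + 4*u - 3*v + 18) dv

Using F^*(f dg) = (f ∘ F) d(g ∘ F), substitute each coordinate x_i by F_i(u, v) in f_i, and replace dx_i by d F_i = (∂F_i/∂u) du + (∂F_i/∂v) dv.
  For the x component: f_1(F) = u*v + 2*u + 3*v; d F_1 = (-v) du + (-u - 1) dv
  For the y component: f_2(F) = 6; d F_2 = (v + 2) du + (u + 3) dv
  For the z component: f_3(F) = -2*u*v - 2*v + 4; d F_3 = (0) du + (0) dv
Combining and collecting du, dv coefficients:
  coeff of du: -u*v^2 - 2*u*v - 3*v^2 + 6*v + 12
  coeff of dv: -u^2*v - 2*u^2 - 4*u*v + 4*u - 3*v + 18
F^* omega = (-u*v^2 - 2*u*v - 3*v^2 + 6*v + 12) du + (-u^2*v - 2*u^2 - 4*u*v + 4*u - 3*v + 18) dv.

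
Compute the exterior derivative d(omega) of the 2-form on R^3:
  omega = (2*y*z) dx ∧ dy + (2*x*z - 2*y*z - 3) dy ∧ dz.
d(omega) = (2*y + 2*z) dx ∧ dy ∧ dz

For a 2-form omega = sum_{i<j} g_{ij} dx_i ∧ dx_j, the exterior derivative is
  d(omega) = sum_{i<j} d(g_{ij}) ∧ dx_i ∧ dx_j = sum_{i<j, k} (∂g_{ij}/∂x_k) dx_k ∧ dx_i ∧ dx_j.
Expand each term, using dx_k ∧ dx_i ∧ dx_j = sgn(permutation) dx_{(a)} ∧ dx_{(b)} ∧ dx_{(c)} with (a < b < c) sorted:
  d(2*y*z) includes (∂/∂z)(2*y*z) dz = (2*y) dz, which multiplied by dx ∧ dy gives (2*y) dx ∧ dy ∧ dz
  d(2*x*z - 2*y*z - 3) includes (∂/∂x)(2*x*z - 2*y*z - 3) dx = (2*z) dx, which multiplied by dy ∧ dz gives (2*z) dx ∧ dy ∧ dz
Collecting like 3-forms: d(omega) = (2*y + 2*z) dx ∧ dy ∧ dz.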